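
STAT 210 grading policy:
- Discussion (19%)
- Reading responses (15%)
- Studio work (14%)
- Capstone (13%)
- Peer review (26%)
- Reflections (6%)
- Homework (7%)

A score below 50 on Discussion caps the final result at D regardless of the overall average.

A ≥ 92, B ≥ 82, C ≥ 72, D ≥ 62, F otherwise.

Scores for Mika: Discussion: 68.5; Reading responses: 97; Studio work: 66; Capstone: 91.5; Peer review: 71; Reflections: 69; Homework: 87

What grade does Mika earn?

Discussion score 68.5 ≥ 50: minimum met.
Weighted total:
  Discussion 68.5 × 0.19 = 13.015
  Reading responses 97 × 0.15 = 14.55
  Studio work 66 × 0.14 = 9.24
  Capstone 91.5 × 0.13 = 11.895
  Peer review 71 × 0.26 = 18.46
  Reflections 69 × 0.06 = 4.14
  Homework 87 × 0.07 = 6.09
Sum = 77.39
77.39 is ≥ 72 and < 82 → C

C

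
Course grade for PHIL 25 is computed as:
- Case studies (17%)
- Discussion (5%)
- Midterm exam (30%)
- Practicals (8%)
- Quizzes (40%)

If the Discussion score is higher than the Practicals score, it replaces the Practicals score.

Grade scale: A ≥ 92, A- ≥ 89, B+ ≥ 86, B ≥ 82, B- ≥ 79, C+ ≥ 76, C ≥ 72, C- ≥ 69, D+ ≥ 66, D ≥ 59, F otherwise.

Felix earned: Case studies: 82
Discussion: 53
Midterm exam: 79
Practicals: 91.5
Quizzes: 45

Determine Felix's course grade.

D

Discussion (53) ≤ Practicals (91.5), so Practicals stays at 91.5.
Weighted total:
  Case studies 82 × 0.17 = 13.94
  Discussion 53 × 0.05 = 2.65
  Midterm exam 79 × 0.3 = 23.7
  Practicals 91.5 × 0.08 = 7.32
  Quizzes 45 × 0.4 = 18
Sum = 65.61
65.61 is ≥ 59 and < 66 → D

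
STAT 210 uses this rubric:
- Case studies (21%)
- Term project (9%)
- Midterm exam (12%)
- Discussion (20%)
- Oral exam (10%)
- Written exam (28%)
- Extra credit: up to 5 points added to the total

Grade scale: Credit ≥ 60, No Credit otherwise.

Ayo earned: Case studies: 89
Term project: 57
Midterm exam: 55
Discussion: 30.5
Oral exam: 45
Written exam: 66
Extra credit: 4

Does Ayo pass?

Weighted total:
  Case studies 89 × 0.21 = 18.69
  Term project 57 × 0.09 = 5.13
  Midterm exam 55 × 0.12 = 6.6
  Discussion 30.5 × 0.2 = 6.1
  Oral exam 45 × 0.1 = 4.5
  Written exam 66 × 0.28 = 18.48
Sum = 59.5
Extra credit: 59.5 + 4 = 63.5
63.5 ≥ 60 → Credit

Credit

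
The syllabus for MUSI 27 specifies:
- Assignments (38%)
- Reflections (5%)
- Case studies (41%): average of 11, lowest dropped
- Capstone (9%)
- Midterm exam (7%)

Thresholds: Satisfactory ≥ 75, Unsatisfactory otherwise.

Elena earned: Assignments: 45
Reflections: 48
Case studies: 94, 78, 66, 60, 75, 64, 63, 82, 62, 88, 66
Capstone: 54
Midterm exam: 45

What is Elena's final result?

Case studies: drop 60 → average of remaining 10 = 738/10 = 73.8
Weighted total:
  Assignments 45 × 0.38 = 17.1
  Reflections 48 × 0.05 = 2.4
  Case studies 73.8 × 0.41 = 30.258
  Capstone 54 × 0.09 = 4.86
  Midterm exam 45 × 0.07 = 3.15
Sum = 57.768
57.768 < 75 → Unsatisfactory

Unsatisfactory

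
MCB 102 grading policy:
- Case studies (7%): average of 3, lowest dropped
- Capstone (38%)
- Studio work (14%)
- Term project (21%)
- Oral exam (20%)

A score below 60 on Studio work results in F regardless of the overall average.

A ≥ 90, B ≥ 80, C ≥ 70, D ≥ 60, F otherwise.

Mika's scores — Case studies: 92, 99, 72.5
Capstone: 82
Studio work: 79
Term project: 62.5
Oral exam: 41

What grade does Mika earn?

C

Case studies: drop 72.5 → average of remaining 2 = 191/2 = 95.5
Studio work score 79 ≥ 60: minimum met.
Weighted total:
  Case studies 95.5 × 0.07 = 6.685
  Capstone 82 × 0.38 = 31.16
  Studio work 79 × 0.14 = 11.06
  Term project 62.5 × 0.21 = 13.125
  Oral exam 41 × 0.2 = 8.2
Sum = 70.23
70.23 is ≥ 70 and < 80 → C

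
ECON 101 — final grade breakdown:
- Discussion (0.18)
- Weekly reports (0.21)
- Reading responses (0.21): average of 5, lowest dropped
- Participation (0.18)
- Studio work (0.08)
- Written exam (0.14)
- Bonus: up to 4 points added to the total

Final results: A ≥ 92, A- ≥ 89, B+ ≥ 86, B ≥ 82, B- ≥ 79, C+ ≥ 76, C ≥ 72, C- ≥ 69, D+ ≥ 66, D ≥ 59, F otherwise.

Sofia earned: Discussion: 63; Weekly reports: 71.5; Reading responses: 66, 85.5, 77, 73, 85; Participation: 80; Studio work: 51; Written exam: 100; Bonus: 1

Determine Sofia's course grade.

Reading responses: drop 66 → average of remaining 4 = 320.5/4 = 80.125
Weighted total:
  Discussion 63 × 0.18 = 11.34
  Weekly reports 71.5 × 0.21 = 15.015
  Reading responses 80.125 × 0.21 = 16.82625
  Participation 80 × 0.18 = 14.4
  Studio work 51 × 0.08 = 4.08
  Written exam 100 × 0.14 = 14
Sum = 75.66125
Bonus: 75.66125 + 1 = 76.66125
76.66125 is ≥ 76 and < 79 → C+

C+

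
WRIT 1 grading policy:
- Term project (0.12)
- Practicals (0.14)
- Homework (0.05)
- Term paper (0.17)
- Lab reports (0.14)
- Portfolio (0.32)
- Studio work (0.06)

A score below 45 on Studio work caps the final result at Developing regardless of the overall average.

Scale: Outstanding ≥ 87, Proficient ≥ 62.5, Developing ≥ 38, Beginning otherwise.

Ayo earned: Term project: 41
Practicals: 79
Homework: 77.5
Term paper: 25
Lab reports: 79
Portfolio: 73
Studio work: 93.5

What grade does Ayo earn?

Studio work score 93.5 ≥ 45: minimum met.
Weighted total:
  Term project 41 × 0.12 = 4.92
  Practicals 79 × 0.14 = 11.06
  Homework 77.5 × 0.05 = 3.875
  Term paper 25 × 0.17 = 4.25
  Lab reports 79 × 0.14 = 11.06
  Portfolio 73 × 0.32 = 23.36
  Studio work 93.5 × 0.06 = 5.61
Sum = 64.135
64.135 is ≥ 62.5 and < 87 → Proficient

Proficient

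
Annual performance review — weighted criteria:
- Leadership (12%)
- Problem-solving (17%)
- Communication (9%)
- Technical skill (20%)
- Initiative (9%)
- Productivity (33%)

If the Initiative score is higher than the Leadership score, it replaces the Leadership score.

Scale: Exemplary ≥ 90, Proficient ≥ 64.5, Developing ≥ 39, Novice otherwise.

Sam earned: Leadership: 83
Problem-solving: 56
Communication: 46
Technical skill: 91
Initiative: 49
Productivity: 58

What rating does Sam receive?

Initiative (49) ≤ Leadership (83), so Leadership stays at 83.
Weighted total:
  Leadership 83 × 0.12 = 9.96
  Problem-solving 56 × 0.17 = 9.52
  Communication 46 × 0.09 = 4.14
  Technical skill 91 × 0.2 = 18.2
  Initiative 49 × 0.09 = 4.41
  Productivity 58 × 0.33 = 19.14
Sum = 65.37
65.37 is ≥ 64.5 and < 90 → Proficient

Proficient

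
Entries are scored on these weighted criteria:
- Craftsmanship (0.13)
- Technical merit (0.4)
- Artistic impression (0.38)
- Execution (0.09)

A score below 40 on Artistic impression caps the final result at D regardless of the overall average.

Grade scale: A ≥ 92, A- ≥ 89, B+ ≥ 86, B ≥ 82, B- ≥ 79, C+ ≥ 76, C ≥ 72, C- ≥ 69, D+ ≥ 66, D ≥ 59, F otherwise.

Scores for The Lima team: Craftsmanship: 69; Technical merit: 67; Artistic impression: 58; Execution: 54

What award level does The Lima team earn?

D

Artistic impression score 58 ≥ 40: minimum met.
Weighted total:
  Craftsmanship 69 × 0.13 = 8.97
  Technical merit 67 × 0.4 = 26.8
  Artistic impression 58 × 0.38 = 22.04
  Execution 54 × 0.09 = 4.86
Sum = 62.67
62.67 is ≥ 59 and < 66 → D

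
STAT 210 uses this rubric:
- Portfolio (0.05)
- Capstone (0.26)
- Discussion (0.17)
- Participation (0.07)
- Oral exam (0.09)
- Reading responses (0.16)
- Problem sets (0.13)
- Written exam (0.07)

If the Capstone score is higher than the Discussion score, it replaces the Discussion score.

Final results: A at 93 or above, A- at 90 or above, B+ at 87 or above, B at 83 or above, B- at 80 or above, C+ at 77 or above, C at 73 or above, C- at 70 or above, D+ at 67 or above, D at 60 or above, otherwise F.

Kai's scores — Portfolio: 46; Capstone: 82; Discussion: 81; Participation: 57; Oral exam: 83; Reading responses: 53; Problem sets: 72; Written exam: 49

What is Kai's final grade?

Capstone (82) > Discussion (81), so Discussion counts as 82.
Weighted total:
  Portfolio 46 × 0.05 = 2.3
  Capstone 82 × 0.26 = 21.32
  Discussion 82 × 0.17 = 13.94
  Participation 57 × 0.07 = 3.99
  Oral exam 83 × 0.09 = 7.47
  Reading responses 53 × 0.16 = 8.48
  Problem sets 72 × 0.13 = 9.36
  Written exam 49 × 0.07 = 3.43
Sum = 70.29
70.29 is ≥ 70 and < 73 → C-

C-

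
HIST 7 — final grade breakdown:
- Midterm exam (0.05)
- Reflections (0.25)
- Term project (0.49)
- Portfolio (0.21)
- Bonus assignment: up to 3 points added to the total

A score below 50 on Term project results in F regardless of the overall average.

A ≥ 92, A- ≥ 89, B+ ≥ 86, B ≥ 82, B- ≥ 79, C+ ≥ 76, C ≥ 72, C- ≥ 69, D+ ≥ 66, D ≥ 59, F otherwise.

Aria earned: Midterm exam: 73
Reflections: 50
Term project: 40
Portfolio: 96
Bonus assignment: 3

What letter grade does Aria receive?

Term project score 40 < 50: minimum not met.
Weighted total:
  Midterm exam 73 × 0.05 = 3.65
  Reflections 50 × 0.25 = 12.5
  Term project 40 × 0.49 = 19.6
  Portfolio 96 × 0.21 = 20.16
Sum = 55.91
Bonus assignment: 55.91 + 3 = 58.91
Because the Term project minimum was not met, the result is F.

F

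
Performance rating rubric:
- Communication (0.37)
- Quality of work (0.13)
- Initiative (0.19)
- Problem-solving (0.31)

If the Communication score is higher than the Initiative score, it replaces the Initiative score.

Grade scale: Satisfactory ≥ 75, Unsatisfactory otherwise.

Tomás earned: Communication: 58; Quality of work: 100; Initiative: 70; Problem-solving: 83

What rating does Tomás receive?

Unsatisfactory

Communication (58) ≤ Initiative (70), so Initiative stays at 70.
Weighted total:
  Communication 58 × 0.37 = 21.46
  Quality of work 100 × 0.13 = 13
  Initiative 70 × 0.19 = 13.3
  Problem-solving 83 × 0.31 = 25.73
Sum = 73.49
73.49 < 75 → Unsatisfactory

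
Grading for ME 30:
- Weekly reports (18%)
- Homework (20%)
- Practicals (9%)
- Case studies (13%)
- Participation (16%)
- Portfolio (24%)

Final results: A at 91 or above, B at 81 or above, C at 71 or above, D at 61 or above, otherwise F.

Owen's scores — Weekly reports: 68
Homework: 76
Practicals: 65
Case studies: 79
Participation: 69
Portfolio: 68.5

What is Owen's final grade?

C

Weighted total:
  Weekly reports 68 × 0.18 = 12.24
  Homework 76 × 0.2 = 15.2
  Practicals 65 × 0.09 = 5.85
  Case studies 79 × 0.13 = 10.27
  Participation 69 × 0.16 = 11.04
  Portfolio 68.5 × 0.24 = 16.44
Sum = 71.04
71.04 is ≥ 71 and < 81 → C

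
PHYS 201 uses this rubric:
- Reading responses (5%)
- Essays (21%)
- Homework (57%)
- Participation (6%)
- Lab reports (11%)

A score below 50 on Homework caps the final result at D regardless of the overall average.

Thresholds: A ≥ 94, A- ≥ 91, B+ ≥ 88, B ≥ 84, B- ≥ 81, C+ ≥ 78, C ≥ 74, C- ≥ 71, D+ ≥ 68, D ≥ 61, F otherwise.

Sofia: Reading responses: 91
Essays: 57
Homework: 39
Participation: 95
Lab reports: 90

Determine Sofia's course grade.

F

Homework score 39 < 50: minimum not met.
Weighted total:
  Reading responses 91 × 0.05 = 4.55
  Essays 57 × 0.21 = 11.97
  Homework 39 × 0.57 = 22.23
  Participation 95 × 0.06 = 5.7
  Lab reports 90 × 0.11 = 9.9
Sum = 54.35
54.35 would be F; cap at D applies → F.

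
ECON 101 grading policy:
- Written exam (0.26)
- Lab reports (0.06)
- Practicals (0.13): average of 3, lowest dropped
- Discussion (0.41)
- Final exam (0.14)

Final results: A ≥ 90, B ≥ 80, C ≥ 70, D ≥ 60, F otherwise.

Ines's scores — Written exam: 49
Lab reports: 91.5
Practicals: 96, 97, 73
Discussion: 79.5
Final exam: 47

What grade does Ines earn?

D

Practicals: drop 73 → average of remaining 2 = 193/2 = 96.5
Weighted total:
  Written exam 49 × 0.26 = 12.74
  Lab reports 91.5 × 0.06 = 5.49
  Practicals 96.5 × 0.13 = 12.545
  Discussion 79.5 × 0.41 = 32.595
  Final exam 47 × 0.14 = 6.58
Sum = 69.95
69.95 is ≥ 60 and < 70 → D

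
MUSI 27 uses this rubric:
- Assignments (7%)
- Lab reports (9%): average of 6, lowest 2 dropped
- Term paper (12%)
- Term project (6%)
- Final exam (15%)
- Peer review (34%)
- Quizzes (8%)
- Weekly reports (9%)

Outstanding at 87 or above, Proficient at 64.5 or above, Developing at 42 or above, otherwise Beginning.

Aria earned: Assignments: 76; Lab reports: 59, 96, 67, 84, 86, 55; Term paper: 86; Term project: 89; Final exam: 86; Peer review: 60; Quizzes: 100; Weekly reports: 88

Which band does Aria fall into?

Proficient

Lab reports: drop 55, 59 → average of remaining 4 = 333/4 = 83.25
Weighted total:
  Assignments 76 × 0.07 = 5.32
  Lab reports 83.25 × 0.09 = 7.4925
  Term paper 86 × 0.12 = 10.32
  Term project 89 × 0.06 = 5.34
  Final exam 86 × 0.15 = 12.9
  Peer review 60 × 0.34 = 20.4
  Quizzes 100 × 0.08 = 8
  Weekly reports 88 × 0.09 = 7.92
Sum = 77.6925
77.6925 is ≥ 64.5 and < 87 → Proficient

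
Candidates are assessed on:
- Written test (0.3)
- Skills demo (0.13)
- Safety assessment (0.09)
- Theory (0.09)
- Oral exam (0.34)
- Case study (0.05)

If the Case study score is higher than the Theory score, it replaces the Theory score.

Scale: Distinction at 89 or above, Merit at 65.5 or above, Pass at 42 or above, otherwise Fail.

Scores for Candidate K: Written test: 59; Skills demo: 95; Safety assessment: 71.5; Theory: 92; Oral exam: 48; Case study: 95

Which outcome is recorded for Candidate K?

Merit

Case study (95) > Theory (92), so Theory counts as 95.
Weighted total:
  Written test 59 × 0.3 = 17.7
  Skills demo 95 × 0.13 = 12.35
  Safety assessment 71.5 × 0.09 = 6.435
  Theory 95 × 0.09 = 8.55
  Oral exam 48 × 0.34 = 16.32
  Case study 95 × 0.05 = 4.75
Sum = 66.105
66.105 is ≥ 65.5 and < 89 → Merit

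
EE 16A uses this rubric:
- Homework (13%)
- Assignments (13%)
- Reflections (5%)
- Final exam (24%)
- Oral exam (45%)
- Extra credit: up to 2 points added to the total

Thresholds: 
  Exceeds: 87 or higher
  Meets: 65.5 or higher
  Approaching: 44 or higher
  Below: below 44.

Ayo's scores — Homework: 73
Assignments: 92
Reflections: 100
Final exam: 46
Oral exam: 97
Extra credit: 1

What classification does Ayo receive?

Weighted total:
  Homework 73 × 0.13 = 9.49
  Assignments 92 × 0.13 = 11.96
  Reflections 100 × 0.05 = 5
  Final exam 46 × 0.24 = 11.04
  Oral exam 97 × 0.45 = 43.65
Sum = 81.14
Extra credit: 81.14 + 1 = 82.14
82.14 is ≥ 65.5 and < 87 → Meets

Meets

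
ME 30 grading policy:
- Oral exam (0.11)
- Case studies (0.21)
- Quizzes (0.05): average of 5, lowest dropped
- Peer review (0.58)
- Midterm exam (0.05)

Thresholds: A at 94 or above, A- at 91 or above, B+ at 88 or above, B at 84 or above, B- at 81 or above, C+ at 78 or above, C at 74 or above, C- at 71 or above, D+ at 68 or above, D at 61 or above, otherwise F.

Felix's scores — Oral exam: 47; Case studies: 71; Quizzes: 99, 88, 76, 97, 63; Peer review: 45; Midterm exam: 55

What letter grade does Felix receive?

F

Quizzes: drop 63 → average of remaining 4 = 360/4 = 90
Weighted total:
  Oral exam 47 × 0.11 = 5.17
  Case studies 71 × 0.21 = 14.91
  Quizzes 90 × 0.05 = 4.5
  Peer review 45 × 0.58 = 26.1
  Midterm exam 55 × 0.05 = 2.75
Sum = 53.43
53.43 < 61 → F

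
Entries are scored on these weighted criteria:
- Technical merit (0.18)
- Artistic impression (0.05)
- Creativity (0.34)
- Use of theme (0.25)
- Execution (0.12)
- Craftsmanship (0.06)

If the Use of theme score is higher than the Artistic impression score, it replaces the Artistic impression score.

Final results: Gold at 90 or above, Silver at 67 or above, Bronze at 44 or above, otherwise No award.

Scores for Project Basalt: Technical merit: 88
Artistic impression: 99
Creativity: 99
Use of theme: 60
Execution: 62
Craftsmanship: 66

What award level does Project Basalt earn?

Use of theme (60) ≤ Artistic impression (99), so Artistic impression stays at 99.
Weighted total:
  Technical merit 88 × 0.18 = 15.84
  Artistic impression 99 × 0.05 = 4.95
  Creativity 99 × 0.34 = 33.66
  Use of theme 60 × 0.25 = 15
  Execution 62 × 0.12 = 7.44
  Craftsmanship 66 × 0.06 = 3.96
Sum = 80.85
80.85 is ≥ 67 and < 90 → Silver

Silver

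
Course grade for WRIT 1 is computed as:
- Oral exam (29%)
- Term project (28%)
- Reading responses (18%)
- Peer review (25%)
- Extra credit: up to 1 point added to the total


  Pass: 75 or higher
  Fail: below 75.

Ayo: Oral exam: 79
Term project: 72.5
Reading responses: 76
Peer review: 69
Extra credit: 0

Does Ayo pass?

Fail

Weighted total:
  Oral exam 79 × 0.29 = 22.91
  Term project 72.5 × 0.28 = 20.3
  Reading responses 76 × 0.18 = 13.68
  Peer review 69 × 0.25 = 17.25
Sum = 74.14
Extra credit: 74.14 + 0 = 74.14
74.14 < 75 → Fail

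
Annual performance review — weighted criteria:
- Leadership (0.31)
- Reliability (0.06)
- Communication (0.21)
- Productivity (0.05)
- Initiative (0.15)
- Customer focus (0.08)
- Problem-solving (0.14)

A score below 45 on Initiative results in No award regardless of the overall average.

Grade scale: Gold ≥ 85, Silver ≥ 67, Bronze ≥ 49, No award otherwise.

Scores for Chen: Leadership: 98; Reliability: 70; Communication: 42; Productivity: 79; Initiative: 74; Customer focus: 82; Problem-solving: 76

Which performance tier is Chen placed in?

Silver

Initiative score 74 ≥ 45: minimum met.
Weighted total:
  Leadership 98 × 0.31 = 30.38
  Reliability 70 × 0.06 = 4.2
  Communication 42 × 0.21 = 8.82
  Productivity 79 × 0.05 = 3.95
  Initiative 74 × 0.15 = 11.1
  Customer focus 82 × 0.08 = 6.56
  Problem-solving 76 × 0.14 = 10.64
Sum = 75.65
75.65 is ≥ 67 and < 85 → Silver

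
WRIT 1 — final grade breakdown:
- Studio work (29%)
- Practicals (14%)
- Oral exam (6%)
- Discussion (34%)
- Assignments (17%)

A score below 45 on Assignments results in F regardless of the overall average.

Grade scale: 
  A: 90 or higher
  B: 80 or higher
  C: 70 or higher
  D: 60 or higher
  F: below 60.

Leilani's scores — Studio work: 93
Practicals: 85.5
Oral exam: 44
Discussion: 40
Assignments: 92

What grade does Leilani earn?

Assignments score 92 ≥ 45: minimum met.
Weighted total:
  Studio work 93 × 0.29 = 26.97
  Practicals 85.5 × 0.14 = 11.97
  Oral exam 44 × 0.06 = 2.64
  Discussion 40 × 0.34 = 13.6
  Assignments 92 × 0.17 = 15.64
Sum = 70.82
70.82 is ≥ 70 and < 80 → C

C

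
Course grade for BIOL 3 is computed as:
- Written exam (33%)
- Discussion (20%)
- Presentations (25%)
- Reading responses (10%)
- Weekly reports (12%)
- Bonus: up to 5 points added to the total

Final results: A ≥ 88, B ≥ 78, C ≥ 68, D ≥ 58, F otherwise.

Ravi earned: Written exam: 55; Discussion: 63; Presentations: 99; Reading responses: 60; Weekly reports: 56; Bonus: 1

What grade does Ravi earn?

C

Weighted total:
  Written exam 55 × 0.33 = 18.15
  Discussion 63 × 0.2 = 12.6
  Presentations 99 × 0.25 = 24.75
  Reading responses 60 × 0.1 = 6
  Weekly reports 56 × 0.12 = 6.72
Sum = 68.22
Bonus: 68.22 + 1 = 69.22
69.22 is ≥ 68 and < 78 → C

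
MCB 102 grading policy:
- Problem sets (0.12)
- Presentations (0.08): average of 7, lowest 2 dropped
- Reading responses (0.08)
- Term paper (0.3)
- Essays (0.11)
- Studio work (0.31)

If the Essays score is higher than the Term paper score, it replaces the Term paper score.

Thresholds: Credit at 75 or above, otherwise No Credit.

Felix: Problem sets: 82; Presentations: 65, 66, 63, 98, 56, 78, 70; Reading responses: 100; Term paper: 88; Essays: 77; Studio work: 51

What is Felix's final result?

Presentations: drop 56, 63 → average of remaining 5 = 377/5 = 75.4
Essays (77) ≤ Term paper (88), so Term paper stays at 88.
Weighted total:
  Problem sets 82 × 0.12 = 9.84
  Presentations 75.4 × 0.08 = 6.032
  Reading responses 100 × 0.08 = 8
  Term paper 88 × 0.3 = 26.4
  Essays 77 × 0.11 = 8.47
  Studio work 51 × 0.31 = 15.81
Sum = 74.552
74.552 < 75 → No Credit

No Credit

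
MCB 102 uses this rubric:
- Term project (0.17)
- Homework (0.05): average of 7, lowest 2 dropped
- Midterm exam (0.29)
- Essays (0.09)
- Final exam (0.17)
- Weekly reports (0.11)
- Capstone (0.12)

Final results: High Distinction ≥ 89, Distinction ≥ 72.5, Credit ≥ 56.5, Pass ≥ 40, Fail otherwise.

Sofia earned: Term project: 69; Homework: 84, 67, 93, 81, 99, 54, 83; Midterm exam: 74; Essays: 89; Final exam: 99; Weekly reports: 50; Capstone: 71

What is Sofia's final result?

Homework: drop 54, 67 → average of remaining 5 = 440/5 = 88
Weighted total:
  Term project 69 × 0.17 = 11.73
  Homework 88 × 0.05 = 4.4
  Midterm exam 74 × 0.29 = 21.46
  Essays 89 × 0.09 = 8.01
  Final exam 99 × 0.17 = 16.83
  Weekly reports 50 × 0.11 = 5.5
  Capstone 71 × 0.12 = 8.52
Sum = 76.45
76.45 is ≥ 72.5 and < 89 → Distinction

Distinction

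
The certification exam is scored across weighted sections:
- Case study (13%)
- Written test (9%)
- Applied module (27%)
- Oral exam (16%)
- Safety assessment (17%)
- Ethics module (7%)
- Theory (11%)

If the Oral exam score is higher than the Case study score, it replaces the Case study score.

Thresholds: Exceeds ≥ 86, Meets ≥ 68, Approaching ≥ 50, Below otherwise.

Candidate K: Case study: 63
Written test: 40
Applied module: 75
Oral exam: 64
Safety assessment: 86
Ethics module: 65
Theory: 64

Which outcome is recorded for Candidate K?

Oral exam (64) > Case study (63), so Case study counts as 64.
Weighted total:
  Case study 64 × 0.13 = 8.32
  Written test 40 × 0.09 = 3.6
  Applied module 75 × 0.27 = 20.25
  Oral exam 64 × 0.16 = 10.24
  Safety assessment 86 × 0.17 = 14.62
  Ethics module 65 × 0.07 = 4.55
  Theory 64 × 0.11 = 7.04
Sum = 68.62
68.62 is ≥ 68 and < 86 → Meets

Meets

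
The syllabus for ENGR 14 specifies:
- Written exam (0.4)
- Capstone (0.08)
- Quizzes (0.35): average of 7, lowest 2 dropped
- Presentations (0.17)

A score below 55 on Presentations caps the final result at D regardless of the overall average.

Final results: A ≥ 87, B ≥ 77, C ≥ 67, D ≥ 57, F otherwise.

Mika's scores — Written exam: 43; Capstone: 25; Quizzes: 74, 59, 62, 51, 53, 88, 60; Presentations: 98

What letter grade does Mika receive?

Quizzes: drop 51, 53 → average of remaining 5 = 343/5 = 68.6
Presentations score 98 ≥ 55: minimum met.
Weighted total:
  Written exam 43 × 0.4 = 17.2
  Capstone 25 × 0.08 = 2
  Quizzes 68.6 × 0.35 = 24.01
  Presentations 98 × 0.17 = 16.66
Sum = 59.87
59.87 is ≥ 57 and < 67 → D

D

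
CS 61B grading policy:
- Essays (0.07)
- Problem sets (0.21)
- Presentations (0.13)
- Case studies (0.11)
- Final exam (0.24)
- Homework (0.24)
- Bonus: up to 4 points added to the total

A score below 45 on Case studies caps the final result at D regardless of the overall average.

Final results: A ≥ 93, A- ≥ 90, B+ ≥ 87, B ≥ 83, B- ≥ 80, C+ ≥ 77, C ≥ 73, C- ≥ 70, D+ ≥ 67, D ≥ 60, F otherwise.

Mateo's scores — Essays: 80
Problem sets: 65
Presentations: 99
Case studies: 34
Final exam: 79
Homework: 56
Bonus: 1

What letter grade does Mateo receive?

D

Case studies score 34 < 45: minimum not met.
Weighted total:
  Essays 80 × 0.07 = 5.6
  Problem sets 65 × 0.21 = 13.65
  Presentations 99 × 0.13 = 12.87
  Case studies 34 × 0.11 = 3.74
  Final exam 79 × 0.24 = 18.96
  Homework 56 × 0.24 = 13.44
Sum = 68.26
Bonus: 68.26 + 1 = 69.26
69.26 would be D+; cap at D applies → D.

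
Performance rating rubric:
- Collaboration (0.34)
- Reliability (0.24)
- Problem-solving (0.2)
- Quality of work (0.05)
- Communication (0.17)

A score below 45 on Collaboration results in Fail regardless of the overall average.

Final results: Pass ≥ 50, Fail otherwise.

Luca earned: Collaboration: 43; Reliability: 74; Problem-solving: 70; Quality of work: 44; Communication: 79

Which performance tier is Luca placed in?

Collaboration score 43 < 45: minimum not met.
Weighted total:
  Collaboration 43 × 0.34 = 14.62
  Reliability 74 × 0.24 = 17.76
  Problem-solving 70 × 0.2 = 14
  Quality of work 44 × 0.05 = 2.2
  Communication 79 × 0.17 = 13.43
Sum = 62.01
Because the Collaboration minimum was not met, the result is Fail.

Fail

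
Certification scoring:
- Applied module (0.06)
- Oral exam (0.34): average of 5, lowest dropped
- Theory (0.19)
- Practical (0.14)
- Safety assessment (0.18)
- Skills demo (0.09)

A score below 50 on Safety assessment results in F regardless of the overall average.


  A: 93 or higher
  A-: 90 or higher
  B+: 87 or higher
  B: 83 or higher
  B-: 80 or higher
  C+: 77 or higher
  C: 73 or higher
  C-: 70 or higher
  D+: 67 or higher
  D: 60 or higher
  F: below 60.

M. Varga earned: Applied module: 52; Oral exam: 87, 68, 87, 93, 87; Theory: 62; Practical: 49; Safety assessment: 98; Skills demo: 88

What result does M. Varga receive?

Oral exam: drop 68 → average of remaining 4 = 354/4 = 88.5
Safety assessment score 98 ≥ 50: minimum met.
Weighted total:
  Applied module 52 × 0.06 = 3.12
  Oral exam 88.5 × 0.34 = 30.09
  Theory 62 × 0.19 = 11.78
  Practical 49 × 0.14 = 6.86
  Safety assessment 98 × 0.18 = 17.64
  Skills demo 88 × 0.09 = 7.92
Sum = 77.41
77.41 is ≥ 77 and < 80 → C+

C+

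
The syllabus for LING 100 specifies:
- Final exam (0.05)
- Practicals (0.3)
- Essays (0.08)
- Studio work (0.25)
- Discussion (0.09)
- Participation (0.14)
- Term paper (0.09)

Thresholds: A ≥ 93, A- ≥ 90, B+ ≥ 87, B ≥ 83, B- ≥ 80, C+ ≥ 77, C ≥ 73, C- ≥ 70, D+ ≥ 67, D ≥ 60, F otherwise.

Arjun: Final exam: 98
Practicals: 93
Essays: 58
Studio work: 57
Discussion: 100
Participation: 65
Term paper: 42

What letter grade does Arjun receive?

Weighted total:
  Final exam 98 × 0.05 = 4.9
  Practicals 93 × 0.3 = 27.9
  Essays 58 × 0.08 = 4.64
  Studio work 57 × 0.25 = 14.25
  Discussion 100 × 0.09 = 9
  Participation 65 × 0.14 = 9.1
  Term paper 42 × 0.09 = 3.78
Sum = 73.57
73.57 is ≥ 73 and < 77 → C

C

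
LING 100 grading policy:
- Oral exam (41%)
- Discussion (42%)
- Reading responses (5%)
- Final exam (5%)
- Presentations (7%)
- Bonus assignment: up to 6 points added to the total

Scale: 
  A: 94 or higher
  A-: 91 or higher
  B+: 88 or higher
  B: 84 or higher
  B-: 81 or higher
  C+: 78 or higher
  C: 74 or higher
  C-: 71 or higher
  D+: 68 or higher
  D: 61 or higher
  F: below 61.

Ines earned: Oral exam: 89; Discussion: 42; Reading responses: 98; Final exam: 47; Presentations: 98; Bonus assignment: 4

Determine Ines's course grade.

Weighted total:
  Oral exam 89 × 0.41 = 36.49
  Discussion 42 × 0.42 = 17.64
  Reading responses 98 × 0.05 = 4.9
  Final exam 47 × 0.05 = 2.35
  Presentations 98 × 0.07 = 6.86
Sum = 68.24
Bonus assignment: 68.24 + 4 = 72.24
72.24 is ≥ 71 and < 74 → C-

C-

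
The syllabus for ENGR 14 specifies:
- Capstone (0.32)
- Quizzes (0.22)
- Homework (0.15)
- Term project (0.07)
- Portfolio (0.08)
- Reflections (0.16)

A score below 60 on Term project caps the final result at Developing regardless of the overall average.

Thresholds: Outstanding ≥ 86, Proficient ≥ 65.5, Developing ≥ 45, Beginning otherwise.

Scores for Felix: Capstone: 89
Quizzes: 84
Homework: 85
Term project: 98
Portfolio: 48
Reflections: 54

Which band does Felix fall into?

Proficient

Term project score 98 ≥ 60: minimum met.
Weighted total:
  Capstone 89 × 0.32 = 28.48
  Quizzes 84 × 0.22 = 18.48
  Homework 85 × 0.15 = 12.75
  Term project 98 × 0.07 = 6.86
  Portfolio 48 × 0.08 = 3.84
  Reflections 54 × 0.16 = 8.64
Sum = 79.05
79.05 is ≥ 65.5 and < 86 → Proficient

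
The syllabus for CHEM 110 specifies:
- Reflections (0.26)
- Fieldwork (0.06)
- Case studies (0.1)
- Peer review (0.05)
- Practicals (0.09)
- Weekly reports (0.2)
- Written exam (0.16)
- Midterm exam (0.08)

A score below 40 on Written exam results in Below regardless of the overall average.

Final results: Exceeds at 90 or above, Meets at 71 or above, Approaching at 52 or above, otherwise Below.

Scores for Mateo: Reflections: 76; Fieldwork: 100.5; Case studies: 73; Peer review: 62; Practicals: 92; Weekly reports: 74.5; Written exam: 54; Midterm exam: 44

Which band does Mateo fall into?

Written exam score 54 ≥ 40: minimum met.
Weighted total:
  Reflections 76 × 0.26 = 19.76
  Fieldwork 100.5 × 0.06 = 6.03
  Case studies 73 × 0.1 = 7.3
  Peer review 62 × 0.05 = 3.1
  Practicals 92 × 0.09 = 8.28
  Weekly reports 74.5 × 0.2 = 14.9
  Written exam 54 × 0.16 = 8.64
  Midterm exam 44 × 0.08 = 3.52
Sum = 71.53
71.53 is ≥ 71 and < 90 → Meets

Meets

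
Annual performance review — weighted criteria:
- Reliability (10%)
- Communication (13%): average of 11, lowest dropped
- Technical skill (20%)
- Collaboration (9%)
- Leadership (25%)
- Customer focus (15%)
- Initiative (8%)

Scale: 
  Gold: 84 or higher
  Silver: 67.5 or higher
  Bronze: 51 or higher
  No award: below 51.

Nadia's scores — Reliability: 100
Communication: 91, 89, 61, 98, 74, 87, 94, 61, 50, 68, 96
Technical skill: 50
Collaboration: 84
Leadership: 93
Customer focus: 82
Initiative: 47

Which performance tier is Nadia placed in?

Silver

Communication: drop 50 → average of remaining 10 = 819/10 = 81.9
Weighted total:
  Reliability 100 × 0.1 = 10
  Communication 81.9 × 0.13 = 10.647
  Technical skill 50 × 0.2 = 10
  Collaboration 84 × 0.09 = 7.56
  Leadership 93 × 0.25 = 23.25
  Customer focus 82 × 0.15 = 12.3
  Initiative 47 × 0.08 = 3.76
Sum = 77.517
77.517 is ≥ 67.5 and < 84 → Silver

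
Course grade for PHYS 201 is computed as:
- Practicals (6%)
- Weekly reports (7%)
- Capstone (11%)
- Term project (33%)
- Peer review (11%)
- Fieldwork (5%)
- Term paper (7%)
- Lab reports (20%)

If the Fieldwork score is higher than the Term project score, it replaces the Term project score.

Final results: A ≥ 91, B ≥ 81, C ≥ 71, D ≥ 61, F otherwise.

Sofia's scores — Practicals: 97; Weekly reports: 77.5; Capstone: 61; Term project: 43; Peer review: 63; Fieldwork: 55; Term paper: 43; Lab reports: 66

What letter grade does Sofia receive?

Fieldwork (55) > Term project (43), so Term project counts as 55.
Weighted total:
  Practicals 97 × 0.06 = 5.82
  Weekly reports 77.5 × 0.07 = 5.425
  Capstone 61 × 0.11 = 6.71
  Term project 55 × 0.33 = 18.15
  Peer review 63 × 0.11 = 6.93
  Fieldwork 55 × 0.05 = 2.75
  Term paper 43 × 0.07 = 3.01
  Lab reports 66 × 0.2 = 13.2
Sum = 61.995
61.995 is ≥ 61 and < 71 → D

D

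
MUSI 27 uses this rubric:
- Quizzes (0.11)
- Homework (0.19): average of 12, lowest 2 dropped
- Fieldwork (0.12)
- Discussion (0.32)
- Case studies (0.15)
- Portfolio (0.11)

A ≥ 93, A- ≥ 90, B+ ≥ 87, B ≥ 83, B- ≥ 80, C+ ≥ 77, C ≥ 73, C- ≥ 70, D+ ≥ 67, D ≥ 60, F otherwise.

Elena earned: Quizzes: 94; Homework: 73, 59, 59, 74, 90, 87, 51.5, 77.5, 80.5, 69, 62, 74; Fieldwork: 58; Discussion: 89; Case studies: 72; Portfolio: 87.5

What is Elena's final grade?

Homework: drop 51.5, 59 → average of remaining 10 = 746/10 = 74.6
Weighted total:
  Quizzes 94 × 0.11 = 10.34
  Homework 74.6 × 0.19 = 14.174
  Fieldwork 58 × 0.12 = 6.96
  Discussion 89 × 0.32 = 28.48
  Case studies 72 × 0.15 = 10.8
  Portfolio 87.5 × 0.11 = 9.625
Sum = 80.379
80.379 is ≥ 80 and < 83 → B-

B-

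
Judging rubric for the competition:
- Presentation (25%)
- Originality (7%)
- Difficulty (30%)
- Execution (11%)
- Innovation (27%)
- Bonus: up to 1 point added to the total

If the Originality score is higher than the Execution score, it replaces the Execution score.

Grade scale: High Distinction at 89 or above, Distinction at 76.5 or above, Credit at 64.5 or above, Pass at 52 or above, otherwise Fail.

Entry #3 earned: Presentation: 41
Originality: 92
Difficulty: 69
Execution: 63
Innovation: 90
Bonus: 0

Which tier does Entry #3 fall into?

Originality (92) > Execution (63), so Execution counts as 92.
Weighted total:
  Presentation 41 × 0.25 = 10.25
  Originality 92 × 0.07 = 6.44
  Difficulty 69 × 0.3 = 20.7
  Execution 92 × 0.11 = 10.12
  Innovation 90 × 0.27 = 24.3
Sum = 71.81
Bonus: 71.81 + 0 = 71.81
71.81 is ≥ 64.5 and < 76.5 → Credit

Credit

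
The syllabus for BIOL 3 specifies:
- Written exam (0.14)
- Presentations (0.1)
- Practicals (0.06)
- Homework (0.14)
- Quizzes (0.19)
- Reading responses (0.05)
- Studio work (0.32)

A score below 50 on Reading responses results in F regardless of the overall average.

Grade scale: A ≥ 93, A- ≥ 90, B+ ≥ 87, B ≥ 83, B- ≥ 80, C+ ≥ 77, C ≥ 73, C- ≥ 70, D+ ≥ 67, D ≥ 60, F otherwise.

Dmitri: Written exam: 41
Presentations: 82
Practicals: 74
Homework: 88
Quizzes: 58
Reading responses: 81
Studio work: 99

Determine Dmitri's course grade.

Reading responses score 81 ≥ 50: minimum met.
Weighted total:
  Written exam 41 × 0.14 = 5.74
  Presentations 82 × 0.1 = 8.2
  Practicals 74 × 0.06 = 4.44
  Homework 88 × 0.14 = 12.32
  Quizzes 58 × 0.19 = 11.02
  Reading responses 81 × 0.05 = 4.05
  Studio work 99 × 0.32 = 31.68
Sum = 77.45
77.45 is ≥ 77 and < 80 → C+

C+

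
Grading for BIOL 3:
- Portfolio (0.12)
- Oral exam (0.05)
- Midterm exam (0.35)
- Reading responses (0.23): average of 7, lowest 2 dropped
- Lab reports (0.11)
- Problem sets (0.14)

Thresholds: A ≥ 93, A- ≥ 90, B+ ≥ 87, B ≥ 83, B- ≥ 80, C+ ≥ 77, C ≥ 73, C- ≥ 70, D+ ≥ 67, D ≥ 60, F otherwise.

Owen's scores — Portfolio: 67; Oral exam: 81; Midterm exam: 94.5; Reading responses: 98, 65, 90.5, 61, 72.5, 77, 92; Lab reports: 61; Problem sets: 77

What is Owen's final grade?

Reading responses: drop 61, 65 → average of remaining 5 = 430/5 = 86
Weighted total:
  Portfolio 67 × 0.12 = 8.04
  Oral exam 81 × 0.05 = 4.05
  Midterm exam 94.5 × 0.35 = 33.075
  Reading responses 86 × 0.23 = 19.78
  Lab reports 61 × 0.11 = 6.71
  Problem sets 77 × 0.14 = 10.78
Sum = 82.435
82.435 is ≥ 80 and < 83 → B-

B-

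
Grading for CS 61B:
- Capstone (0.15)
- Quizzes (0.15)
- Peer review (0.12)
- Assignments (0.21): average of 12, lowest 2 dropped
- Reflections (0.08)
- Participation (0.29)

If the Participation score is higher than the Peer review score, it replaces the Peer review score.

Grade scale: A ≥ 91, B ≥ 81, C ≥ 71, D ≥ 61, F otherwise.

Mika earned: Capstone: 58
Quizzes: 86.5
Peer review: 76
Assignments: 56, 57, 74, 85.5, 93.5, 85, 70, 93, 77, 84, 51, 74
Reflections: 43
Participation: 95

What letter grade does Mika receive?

C

Assignments: drop 51, 56 → average of remaining 10 = 793/10 = 79.3
Participation (95) > Peer review (76), so Peer review counts as 95.
Weighted total:
  Capstone 58 × 0.15 = 8.7
  Quizzes 86.5 × 0.15 = 12.975
  Peer review 95 × 0.12 = 11.4
  Assignments 79.3 × 0.21 = 16.653
  Reflections 43 × 0.08 = 3.44
  Participation 95 × 0.29 = 27.55
Sum = 80.718
80.718 is ≥ 71 and < 81 → C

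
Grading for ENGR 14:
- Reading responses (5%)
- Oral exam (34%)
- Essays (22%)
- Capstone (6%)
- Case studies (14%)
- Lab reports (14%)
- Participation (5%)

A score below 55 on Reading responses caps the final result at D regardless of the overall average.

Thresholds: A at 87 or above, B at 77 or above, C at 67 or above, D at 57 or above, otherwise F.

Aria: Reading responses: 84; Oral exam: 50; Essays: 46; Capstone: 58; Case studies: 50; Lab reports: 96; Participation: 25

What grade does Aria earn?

F

Reading responses score 84 ≥ 55: minimum met.
Weighted total:
  Reading responses 84 × 0.05 = 4.2
  Oral exam 50 × 0.34 = 17
  Essays 46 × 0.22 = 10.12
  Capstone 58 × 0.06 = 3.48
  Case studies 50 × 0.14 = 7
  Lab reports 96 × 0.14 = 13.44
  Participation 25 × 0.05 = 1.25
Sum = 56.49
56.49 < 57 → F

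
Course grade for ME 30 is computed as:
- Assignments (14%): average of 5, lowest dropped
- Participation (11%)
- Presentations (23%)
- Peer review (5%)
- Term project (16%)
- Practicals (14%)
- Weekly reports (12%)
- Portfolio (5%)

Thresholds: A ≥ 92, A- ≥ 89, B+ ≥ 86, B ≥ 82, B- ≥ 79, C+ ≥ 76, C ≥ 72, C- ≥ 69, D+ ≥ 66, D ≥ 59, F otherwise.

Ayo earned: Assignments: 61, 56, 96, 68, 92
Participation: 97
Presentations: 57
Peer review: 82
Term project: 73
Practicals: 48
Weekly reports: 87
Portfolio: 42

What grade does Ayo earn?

C-

Assignments: drop 56 → average of remaining 4 = 317/4 = 79.25
Weighted total:
  Assignments 79.25 × 0.14 = 11.095
  Participation 97 × 0.11 = 10.67
  Presentations 57 × 0.23 = 13.11
  Peer review 82 × 0.05 = 4.1
  Term project 73 × 0.16 = 11.68
  Practicals 48 × 0.14 = 6.72
  Weekly reports 87 × 0.12 = 10.44
  Portfolio 42 × 0.05 = 2.1
Sum = 69.915
69.915 is ≥ 69 and < 72 → C-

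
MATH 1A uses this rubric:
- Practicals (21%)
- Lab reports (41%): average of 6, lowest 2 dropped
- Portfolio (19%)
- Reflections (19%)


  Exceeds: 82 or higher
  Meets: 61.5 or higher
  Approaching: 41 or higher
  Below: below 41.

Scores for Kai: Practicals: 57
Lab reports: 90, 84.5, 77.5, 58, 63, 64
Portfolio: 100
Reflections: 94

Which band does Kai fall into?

Lab reports: drop 58, 63 → average of remaining 4 = 316/4 = 79
Weighted total:
  Practicals 57 × 0.21 = 11.97
  Lab reports 79 × 0.41 = 32.39
  Portfolio 100 × 0.19 = 19
  Reflections 94 × 0.19 = 17.86
Sum = 81.22
81.22 is ≥ 61.5 and < 82 → Meets

Meets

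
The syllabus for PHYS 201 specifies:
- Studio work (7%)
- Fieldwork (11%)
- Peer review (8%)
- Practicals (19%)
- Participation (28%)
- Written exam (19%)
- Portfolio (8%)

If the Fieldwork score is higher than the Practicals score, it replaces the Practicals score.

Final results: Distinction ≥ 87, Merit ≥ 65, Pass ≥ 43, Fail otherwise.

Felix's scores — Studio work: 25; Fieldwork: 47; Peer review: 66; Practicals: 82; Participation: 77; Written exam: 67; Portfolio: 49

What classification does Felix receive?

Fieldwork (47) ≤ Practicals (82), so Practicals stays at 82.
Weighted total:
  Studio work 25 × 0.07 = 1.75
  Fieldwork 47 × 0.11 = 5.17
  Peer review 66 × 0.08 = 5.28
  Practicals 82 × 0.19 = 15.58
  Participation 77 × 0.28 = 21.56
  Written exam 67 × 0.19 = 12.73
  Portfolio 49 × 0.08 = 3.92
Sum = 65.99
65.99 is ≥ 65 and < 87 → Merit

Merit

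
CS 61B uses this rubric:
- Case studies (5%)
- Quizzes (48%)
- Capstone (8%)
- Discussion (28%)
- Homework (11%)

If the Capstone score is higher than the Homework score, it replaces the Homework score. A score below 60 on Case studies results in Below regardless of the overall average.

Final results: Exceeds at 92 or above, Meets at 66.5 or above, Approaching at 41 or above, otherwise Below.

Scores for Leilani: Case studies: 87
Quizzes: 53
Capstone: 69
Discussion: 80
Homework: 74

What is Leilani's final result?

Capstone (69) ≤ Homework (74), so Homework stays at 74.
Case studies score 87 ≥ 60: minimum met.
Weighted total:
  Case studies 87 × 0.05 = 4.35
  Quizzes 53 × 0.48 = 25.44
  Capstone 69 × 0.08 = 5.52
  Discussion 80 × 0.28 = 22.4
  Homework 74 × 0.11 = 8.14
Sum = 65.85
65.85 is ≥ 41 and < 66.5 → Approaching

Approaching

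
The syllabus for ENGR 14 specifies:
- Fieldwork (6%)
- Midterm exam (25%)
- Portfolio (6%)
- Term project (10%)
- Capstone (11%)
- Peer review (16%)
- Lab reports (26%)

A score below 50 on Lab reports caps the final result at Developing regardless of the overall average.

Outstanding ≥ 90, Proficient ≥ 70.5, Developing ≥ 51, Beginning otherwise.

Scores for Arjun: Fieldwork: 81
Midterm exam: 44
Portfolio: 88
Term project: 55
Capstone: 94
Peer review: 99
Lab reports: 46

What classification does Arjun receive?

Developing

Lab reports score 46 < 50: minimum not met.
Weighted total:
  Fieldwork 81 × 0.06 = 4.86
  Midterm exam 44 × 0.25 = 11
  Portfolio 88 × 0.06 = 5.28
  Term project 55 × 0.1 = 5.5
  Capstone 94 × 0.11 = 10.34
  Peer review 99 × 0.16 = 15.84
  Lab reports 46 × 0.26 = 11.96
Sum = 64.78
64.78 would be Developing; cap at Developing applies → Developing.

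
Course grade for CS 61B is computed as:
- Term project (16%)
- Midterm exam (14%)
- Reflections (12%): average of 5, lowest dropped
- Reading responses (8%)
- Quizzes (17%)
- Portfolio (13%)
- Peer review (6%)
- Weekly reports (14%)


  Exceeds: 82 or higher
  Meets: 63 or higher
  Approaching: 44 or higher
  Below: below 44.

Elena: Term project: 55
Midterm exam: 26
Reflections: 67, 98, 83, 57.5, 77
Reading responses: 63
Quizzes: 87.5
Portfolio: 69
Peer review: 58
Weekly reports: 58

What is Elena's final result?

Reflections: drop 57.5 → average of remaining 4 = 325/4 = 81.25
Weighted total:
  Term project 55 × 0.16 = 8.8
  Midterm exam 26 × 0.14 = 3.64
  Reflections 81.25 × 0.12 = 9.75
  Reading responses 63 × 0.08 = 5.04
  Quizzes 87.5 × 0.17 = 14.875
  Portfolio 69 × 0.13 = 8.97
  Peer review 58 × 0.06 = 3.48
  Weekly reports 58 × 0.14 = 8.12
Sum = 62.675
62.675 is ≥ 44 and < 63 → Approaching

Approaching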